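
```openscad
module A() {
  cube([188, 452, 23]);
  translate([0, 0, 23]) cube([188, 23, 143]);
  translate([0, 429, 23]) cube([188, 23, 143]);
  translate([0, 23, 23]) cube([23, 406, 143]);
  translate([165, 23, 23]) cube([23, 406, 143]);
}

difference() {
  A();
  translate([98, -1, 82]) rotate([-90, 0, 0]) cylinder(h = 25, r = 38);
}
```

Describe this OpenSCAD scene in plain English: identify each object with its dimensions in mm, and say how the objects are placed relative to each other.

A is an open-topped rectangular box: outside dimensions 188×452×166 mm, with a uniform wall and base thickness of 23 mm. The base is a full 188×452 slab on the floor; four walls sit on top of the base. The front and back walls (the −y and +y sides) span the full width; the two side walls fit between them.

The open box has a circular hole of radius 38 mm through its front wall, centred at (x = 98, z = 82).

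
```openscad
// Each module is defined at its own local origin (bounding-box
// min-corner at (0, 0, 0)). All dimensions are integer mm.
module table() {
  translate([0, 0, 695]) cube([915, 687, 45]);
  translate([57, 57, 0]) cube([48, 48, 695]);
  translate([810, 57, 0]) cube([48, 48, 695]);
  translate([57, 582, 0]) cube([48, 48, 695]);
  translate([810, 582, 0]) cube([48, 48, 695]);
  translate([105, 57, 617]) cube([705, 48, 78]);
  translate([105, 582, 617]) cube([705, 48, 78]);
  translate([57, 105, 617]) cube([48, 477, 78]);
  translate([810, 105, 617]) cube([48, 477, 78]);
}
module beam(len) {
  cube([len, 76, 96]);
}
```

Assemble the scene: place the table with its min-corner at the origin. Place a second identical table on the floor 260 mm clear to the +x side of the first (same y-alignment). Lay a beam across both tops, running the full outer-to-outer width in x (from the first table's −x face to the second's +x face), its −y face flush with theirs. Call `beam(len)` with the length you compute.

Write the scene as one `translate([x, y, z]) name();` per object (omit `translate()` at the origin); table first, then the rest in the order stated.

table();
translate([1175, 0, 0]) table();
translate([0, 0, 740]) beam(2090);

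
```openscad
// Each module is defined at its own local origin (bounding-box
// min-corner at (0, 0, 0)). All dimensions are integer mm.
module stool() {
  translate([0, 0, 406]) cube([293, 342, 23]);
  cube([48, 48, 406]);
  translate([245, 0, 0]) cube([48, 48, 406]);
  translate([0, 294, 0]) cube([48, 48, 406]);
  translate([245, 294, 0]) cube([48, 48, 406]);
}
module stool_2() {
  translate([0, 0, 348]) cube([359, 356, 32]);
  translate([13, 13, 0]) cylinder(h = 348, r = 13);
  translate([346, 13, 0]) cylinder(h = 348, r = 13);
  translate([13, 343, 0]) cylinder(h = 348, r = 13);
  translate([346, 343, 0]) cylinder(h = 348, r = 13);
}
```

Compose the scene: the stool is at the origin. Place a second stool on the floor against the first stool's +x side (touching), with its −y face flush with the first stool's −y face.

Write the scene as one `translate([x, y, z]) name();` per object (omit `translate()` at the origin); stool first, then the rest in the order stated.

stool();
translate([293, 0, 0]) stool_2();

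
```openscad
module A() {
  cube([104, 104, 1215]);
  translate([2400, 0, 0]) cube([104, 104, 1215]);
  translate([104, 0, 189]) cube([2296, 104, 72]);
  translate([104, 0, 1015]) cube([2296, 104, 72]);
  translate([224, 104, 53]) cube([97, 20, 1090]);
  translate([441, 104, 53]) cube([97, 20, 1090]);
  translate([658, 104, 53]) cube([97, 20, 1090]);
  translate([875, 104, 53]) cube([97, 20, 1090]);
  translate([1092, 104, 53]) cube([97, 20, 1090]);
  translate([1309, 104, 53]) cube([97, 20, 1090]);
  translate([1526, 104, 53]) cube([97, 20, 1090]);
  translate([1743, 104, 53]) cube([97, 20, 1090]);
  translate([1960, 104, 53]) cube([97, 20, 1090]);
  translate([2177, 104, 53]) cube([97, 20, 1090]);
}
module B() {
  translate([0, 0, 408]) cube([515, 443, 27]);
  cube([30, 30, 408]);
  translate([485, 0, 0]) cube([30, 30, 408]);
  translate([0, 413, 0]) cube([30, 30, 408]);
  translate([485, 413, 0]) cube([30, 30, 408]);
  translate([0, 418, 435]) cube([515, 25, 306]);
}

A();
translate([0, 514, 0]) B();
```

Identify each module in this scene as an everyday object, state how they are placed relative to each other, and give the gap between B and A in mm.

The chair's nearest face is 390 mm from the fence section's +y face.

A is a fence section. B is a chair. The chair is on the floor beside the fence section on its +y side. The gap between the chair and the fence section is 390 mm.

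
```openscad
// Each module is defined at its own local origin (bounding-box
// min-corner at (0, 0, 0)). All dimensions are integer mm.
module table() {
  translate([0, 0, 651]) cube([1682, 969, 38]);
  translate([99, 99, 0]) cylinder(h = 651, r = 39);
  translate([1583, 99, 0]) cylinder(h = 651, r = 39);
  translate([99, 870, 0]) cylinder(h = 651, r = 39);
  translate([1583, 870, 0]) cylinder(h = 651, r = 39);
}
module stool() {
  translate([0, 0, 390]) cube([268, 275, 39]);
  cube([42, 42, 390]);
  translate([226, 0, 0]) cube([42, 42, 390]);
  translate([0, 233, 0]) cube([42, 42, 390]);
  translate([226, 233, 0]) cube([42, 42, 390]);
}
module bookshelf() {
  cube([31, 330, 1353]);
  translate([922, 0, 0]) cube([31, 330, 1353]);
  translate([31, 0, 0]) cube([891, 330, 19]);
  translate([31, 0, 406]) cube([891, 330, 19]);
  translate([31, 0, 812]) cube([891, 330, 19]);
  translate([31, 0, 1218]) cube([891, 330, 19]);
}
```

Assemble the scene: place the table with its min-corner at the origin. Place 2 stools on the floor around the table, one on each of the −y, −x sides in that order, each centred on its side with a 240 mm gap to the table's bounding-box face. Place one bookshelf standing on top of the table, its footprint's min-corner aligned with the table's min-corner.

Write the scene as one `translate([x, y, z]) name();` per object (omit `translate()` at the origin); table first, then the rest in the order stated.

table();
translate([707, -515, 0]) stool();
translate([-508, 347, 0]) stool();
translate([0, 0, 689]) bookshelf();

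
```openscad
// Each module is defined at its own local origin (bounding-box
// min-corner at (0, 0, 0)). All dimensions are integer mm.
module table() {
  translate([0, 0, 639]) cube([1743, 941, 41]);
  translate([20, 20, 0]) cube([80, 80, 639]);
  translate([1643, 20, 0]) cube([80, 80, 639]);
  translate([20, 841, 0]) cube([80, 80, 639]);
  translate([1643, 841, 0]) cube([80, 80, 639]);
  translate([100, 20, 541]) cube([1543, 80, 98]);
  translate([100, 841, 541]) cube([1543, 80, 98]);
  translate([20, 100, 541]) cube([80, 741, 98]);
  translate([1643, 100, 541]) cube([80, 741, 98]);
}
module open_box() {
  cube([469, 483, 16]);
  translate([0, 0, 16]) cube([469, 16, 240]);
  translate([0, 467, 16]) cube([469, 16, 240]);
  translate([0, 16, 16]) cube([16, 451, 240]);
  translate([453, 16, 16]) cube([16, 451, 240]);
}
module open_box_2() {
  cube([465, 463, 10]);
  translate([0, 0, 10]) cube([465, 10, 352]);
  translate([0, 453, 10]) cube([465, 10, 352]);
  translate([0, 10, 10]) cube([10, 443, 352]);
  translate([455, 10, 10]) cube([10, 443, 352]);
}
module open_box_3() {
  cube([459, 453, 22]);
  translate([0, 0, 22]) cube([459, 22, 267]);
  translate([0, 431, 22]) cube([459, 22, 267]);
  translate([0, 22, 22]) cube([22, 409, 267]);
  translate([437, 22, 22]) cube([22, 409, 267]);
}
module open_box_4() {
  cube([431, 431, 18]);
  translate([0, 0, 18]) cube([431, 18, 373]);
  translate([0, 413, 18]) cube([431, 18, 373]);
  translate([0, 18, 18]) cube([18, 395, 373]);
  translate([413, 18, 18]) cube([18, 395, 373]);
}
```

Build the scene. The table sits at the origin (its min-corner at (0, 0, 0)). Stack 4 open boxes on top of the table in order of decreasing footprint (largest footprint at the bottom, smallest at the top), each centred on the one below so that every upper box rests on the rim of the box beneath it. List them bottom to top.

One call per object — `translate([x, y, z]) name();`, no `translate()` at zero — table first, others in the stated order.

table();
translate([637, 229, 680]) open_box();
translate([639, 239, 936]) open_box_2();
translate([642, 244, 1298]) open_box_3();
translate([656, 255, 1587]) open_box_4();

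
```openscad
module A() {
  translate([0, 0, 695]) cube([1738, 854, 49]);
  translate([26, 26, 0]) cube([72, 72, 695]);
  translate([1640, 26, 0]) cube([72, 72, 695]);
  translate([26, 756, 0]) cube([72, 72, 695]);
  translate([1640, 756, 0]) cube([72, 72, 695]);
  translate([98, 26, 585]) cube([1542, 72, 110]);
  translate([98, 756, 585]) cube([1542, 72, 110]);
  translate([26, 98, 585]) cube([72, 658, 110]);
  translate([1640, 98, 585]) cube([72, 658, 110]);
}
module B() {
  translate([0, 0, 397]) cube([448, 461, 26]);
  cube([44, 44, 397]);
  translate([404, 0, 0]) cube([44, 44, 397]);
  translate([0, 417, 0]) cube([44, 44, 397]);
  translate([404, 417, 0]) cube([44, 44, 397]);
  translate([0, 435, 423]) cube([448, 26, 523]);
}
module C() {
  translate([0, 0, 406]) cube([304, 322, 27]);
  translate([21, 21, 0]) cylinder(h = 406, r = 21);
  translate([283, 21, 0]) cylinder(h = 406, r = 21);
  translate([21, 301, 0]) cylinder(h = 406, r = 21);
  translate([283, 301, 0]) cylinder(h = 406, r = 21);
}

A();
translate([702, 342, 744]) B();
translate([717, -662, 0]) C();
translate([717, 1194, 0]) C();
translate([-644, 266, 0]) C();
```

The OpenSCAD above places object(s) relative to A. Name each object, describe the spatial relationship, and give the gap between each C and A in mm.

A is a table. B is a chair. C is a stool. The chair is on top of the table. Three stools sit around the table at the −y, +y, −x sides. The gap between each stool and the table is 340 mm.

Each stool's nearest face is 340 mm from the table's bounding box.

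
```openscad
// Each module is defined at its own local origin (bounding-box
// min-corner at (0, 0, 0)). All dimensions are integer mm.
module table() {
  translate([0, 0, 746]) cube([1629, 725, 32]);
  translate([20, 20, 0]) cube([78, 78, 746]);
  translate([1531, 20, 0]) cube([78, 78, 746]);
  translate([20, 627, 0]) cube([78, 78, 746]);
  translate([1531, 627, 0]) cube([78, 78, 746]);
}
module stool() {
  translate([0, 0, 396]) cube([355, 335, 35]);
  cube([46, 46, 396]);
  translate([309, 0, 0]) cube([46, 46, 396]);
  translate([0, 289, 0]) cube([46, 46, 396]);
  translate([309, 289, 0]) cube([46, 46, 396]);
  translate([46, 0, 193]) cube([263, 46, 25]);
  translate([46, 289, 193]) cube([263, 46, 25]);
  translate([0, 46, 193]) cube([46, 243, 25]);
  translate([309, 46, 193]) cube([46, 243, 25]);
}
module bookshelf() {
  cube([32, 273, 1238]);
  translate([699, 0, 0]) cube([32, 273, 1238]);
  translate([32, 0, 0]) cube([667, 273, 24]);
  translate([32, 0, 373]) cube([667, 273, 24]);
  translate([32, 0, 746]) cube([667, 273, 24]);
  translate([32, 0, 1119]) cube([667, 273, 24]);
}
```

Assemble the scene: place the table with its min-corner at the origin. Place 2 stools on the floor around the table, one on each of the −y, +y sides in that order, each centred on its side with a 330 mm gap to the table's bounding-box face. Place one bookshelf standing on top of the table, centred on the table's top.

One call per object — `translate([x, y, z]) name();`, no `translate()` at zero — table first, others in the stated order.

table();
translate([637, -665, 0]) stool();
translate([637, 1055, 0]) stool();
translate([449, 226, 778]) bookshelf();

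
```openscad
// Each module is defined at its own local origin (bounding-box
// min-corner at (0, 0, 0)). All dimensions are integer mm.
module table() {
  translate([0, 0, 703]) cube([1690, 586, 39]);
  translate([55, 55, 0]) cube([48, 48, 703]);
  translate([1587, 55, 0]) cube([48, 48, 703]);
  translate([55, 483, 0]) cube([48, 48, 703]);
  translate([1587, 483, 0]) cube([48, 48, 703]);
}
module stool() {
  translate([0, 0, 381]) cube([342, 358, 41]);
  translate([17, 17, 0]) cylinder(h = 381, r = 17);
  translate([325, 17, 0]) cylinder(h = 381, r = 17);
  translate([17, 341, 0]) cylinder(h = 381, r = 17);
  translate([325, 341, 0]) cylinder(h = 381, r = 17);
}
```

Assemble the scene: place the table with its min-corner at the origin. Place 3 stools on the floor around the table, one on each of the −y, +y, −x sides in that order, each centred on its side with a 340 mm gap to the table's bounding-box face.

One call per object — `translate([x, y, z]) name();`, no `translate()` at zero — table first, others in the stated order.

table();
translate([674, -698, 0]) stool();
translate([674, 926, 0]) stool();
translate([-682, 114, 0]) stool();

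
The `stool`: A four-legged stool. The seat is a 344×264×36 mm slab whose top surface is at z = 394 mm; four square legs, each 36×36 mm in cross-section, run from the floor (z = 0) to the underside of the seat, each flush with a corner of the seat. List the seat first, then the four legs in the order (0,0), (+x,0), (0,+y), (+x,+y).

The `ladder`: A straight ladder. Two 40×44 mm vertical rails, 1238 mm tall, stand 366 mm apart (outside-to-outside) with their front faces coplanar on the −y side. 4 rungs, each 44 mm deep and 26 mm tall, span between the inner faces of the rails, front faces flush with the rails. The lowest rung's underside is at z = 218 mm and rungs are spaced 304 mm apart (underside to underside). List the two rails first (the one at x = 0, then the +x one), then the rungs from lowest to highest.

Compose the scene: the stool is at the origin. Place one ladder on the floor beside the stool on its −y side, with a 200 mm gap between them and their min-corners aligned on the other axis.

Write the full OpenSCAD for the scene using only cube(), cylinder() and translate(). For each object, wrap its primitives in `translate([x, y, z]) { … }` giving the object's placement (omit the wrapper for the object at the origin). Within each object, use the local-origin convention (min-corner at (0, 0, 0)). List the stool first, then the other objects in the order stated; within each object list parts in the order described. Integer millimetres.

translate([0, 0, 358]) cube([344, 264, 36]);
cube([36, 36, 358]);
translate([308, 0, 0]) cube([36, 36, 358]);
translate([0, 228, 0]) cube([36, 36, 358]);
translate([308, 228, 0]) cube([36, 36, 358]);
translate([0, -244, 0]) {
  cube([40, 44, 1238]);
  translate([326, 0, 0]) cube([40, 44, 1238]);
  translate([40, 0, 218]) cube([286, 44, 26]);
  translate([40, 0, 522]) cube([286, 44, 26]);
  translate([40, 0, 826]) cube([286, 44, 26]);
  translate([40, 0, 1130]) cube([286, 44, 26]);
}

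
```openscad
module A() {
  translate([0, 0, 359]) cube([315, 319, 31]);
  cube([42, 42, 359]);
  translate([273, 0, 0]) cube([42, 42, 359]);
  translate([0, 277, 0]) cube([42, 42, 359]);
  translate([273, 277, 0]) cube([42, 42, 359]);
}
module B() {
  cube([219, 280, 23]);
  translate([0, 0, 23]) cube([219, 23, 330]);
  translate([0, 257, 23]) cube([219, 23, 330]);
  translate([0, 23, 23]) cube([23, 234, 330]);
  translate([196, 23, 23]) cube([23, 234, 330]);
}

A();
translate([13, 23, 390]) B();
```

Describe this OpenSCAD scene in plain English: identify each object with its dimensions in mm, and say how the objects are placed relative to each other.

A is a four-legged stool. The seat is a 315×319×31 mm slab whose top surface is at z = 390 mm; four square legs, each 42×42 mm in cross-section, run from the floor (z = 0) to the underside of the seat, each flush with a corner of the seat.

B is an open storage box with external size 219×280×353 mm and wall thickness 23 mm (the base is also 23 mm thick). The base covers the whole footprint; the four walls stand on the base, with the y-facing walls full-width and the x-facing walls fitting between their inner faces.

The open box is on top of the stool.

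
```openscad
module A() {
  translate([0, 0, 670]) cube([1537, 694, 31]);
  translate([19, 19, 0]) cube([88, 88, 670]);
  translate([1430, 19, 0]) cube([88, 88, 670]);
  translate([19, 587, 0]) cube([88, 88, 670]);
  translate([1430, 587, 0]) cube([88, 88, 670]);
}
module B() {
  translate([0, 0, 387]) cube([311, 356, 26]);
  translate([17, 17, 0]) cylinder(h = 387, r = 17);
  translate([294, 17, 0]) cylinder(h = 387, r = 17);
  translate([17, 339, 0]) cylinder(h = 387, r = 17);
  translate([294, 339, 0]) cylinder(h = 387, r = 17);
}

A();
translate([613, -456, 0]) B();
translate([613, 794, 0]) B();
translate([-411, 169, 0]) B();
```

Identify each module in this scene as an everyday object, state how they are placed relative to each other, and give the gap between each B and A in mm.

Each stool's nearest face is 100 mm from the table's bounding box.

A is a table. B is a stool. Three stools sit around the table at the −y, +y, −x sides. The gap between each stool and the table is 100 mm.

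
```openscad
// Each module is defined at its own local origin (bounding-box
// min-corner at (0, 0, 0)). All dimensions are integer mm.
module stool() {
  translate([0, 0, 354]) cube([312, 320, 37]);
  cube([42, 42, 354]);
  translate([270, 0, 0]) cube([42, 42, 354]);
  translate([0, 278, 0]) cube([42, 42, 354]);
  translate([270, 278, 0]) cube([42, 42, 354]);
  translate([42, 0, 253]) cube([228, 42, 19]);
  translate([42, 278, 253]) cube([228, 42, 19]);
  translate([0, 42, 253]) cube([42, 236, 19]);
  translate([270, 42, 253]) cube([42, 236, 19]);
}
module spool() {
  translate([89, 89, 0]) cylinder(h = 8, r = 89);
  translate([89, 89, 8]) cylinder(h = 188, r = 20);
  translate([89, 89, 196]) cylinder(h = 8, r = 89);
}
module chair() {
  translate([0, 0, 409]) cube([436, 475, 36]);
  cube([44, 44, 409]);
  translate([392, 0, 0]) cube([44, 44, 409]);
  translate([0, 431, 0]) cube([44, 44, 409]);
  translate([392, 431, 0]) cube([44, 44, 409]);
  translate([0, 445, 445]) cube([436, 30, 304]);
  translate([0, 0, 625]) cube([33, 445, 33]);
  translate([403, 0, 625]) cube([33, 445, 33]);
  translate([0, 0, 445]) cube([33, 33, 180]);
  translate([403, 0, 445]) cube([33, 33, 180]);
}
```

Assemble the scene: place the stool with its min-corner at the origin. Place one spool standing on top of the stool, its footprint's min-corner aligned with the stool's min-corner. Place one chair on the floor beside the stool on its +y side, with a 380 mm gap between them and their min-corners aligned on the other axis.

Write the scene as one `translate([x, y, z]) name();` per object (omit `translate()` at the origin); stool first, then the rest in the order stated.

stool();
translate([0, 0, 391]) spool();
translate([0, 700, 0]) chair();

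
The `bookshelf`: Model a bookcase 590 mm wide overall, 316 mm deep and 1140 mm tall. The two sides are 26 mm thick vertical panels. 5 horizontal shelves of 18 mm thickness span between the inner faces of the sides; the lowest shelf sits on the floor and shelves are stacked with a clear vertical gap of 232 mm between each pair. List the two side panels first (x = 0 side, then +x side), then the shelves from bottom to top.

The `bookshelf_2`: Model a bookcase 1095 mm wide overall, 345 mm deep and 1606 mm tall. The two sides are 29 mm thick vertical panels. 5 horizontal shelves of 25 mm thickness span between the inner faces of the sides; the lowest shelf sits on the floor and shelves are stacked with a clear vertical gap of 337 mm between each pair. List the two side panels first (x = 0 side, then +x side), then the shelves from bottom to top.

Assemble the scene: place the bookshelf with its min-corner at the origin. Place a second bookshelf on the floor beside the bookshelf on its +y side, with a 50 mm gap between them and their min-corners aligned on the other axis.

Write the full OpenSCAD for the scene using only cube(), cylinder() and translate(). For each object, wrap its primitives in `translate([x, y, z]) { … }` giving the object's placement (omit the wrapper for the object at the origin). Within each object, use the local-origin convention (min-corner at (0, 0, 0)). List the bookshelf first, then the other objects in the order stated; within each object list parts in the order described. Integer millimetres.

cube([26, 316, 1140]);
translate([564, 0, 0]) cube([26, 316, 1140]);
translate([26, 0, 0]) cube([538, 316, 18]);
translate([26, 0, 250]) cube([538, 316, 18]);
translate([26, 0, 500]) cube([538, 316, 18]);
translate([26, 0, 750]) cube([538, 316, 18]);
translate([26, 0, 1000]) cube([538, 316, 18]);
translate([0, 366, 0]) {
  cube([29, 345, 1606]);
  translate([1066, 0, 0]) cube([29, 345, 1606]);
  translate([29, 0, 0]) cube([1037, 345, 25]);
  translate([29, 0, 362]) cube([1037, 345, 25]);
  translate([29, 0, 724]) cube([1037, 345, 25]);
  translate([29, 0, 1086]) cube([1037, 345, 25]);
  translate([29, 0, 1448]) cube([1037, 345, 25]);
}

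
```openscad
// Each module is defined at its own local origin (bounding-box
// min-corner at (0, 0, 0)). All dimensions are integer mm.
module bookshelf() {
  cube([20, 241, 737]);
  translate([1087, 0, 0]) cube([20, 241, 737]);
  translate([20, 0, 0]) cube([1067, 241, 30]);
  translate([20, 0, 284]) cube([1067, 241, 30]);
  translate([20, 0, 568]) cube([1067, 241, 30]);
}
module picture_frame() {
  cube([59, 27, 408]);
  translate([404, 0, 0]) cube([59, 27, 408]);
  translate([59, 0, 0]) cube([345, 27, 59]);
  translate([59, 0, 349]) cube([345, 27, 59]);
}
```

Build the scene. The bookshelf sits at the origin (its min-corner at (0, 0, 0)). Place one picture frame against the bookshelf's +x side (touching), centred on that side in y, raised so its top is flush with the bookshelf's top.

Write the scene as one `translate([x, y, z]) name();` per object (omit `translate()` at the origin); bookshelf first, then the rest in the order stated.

bookshelf();
translate([1107, 107, 329]) picture_frame();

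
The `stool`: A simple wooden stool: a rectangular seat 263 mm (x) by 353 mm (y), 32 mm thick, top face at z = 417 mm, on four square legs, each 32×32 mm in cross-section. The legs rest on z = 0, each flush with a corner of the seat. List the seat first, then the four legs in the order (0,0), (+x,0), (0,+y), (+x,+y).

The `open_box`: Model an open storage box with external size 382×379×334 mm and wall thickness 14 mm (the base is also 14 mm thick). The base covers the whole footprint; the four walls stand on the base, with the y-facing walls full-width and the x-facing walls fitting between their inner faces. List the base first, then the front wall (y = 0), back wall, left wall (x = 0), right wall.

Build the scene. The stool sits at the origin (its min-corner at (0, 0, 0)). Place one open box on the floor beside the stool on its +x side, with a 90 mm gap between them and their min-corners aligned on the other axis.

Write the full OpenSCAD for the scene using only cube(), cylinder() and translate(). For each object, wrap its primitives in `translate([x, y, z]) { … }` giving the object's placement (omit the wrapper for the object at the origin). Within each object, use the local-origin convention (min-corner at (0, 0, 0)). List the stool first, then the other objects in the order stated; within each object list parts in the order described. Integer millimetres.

translate([0, 0, 385]) cube([263, 353, 32]);
cube([32, 32, 385]);
translate([231, 0, 0]) cube([32, 32, 385]);
translate([0, 321, 0]) cube([32, 32, 385]);
translate([231, 321, 0]) cube([32, 32, 385]);
translate([353, 0, 0]) {
  cube([382, 379, 14]);
  translate([0, 0, 14]) cube([382, 14, 320]);
  translate([0, 365, 14]) cube([382, 14, 320]);
  translate([0, 14, 14]) cube([14, 351, 320]);
  translate([368, 14, 14]) cube([14, 351, 320]);
}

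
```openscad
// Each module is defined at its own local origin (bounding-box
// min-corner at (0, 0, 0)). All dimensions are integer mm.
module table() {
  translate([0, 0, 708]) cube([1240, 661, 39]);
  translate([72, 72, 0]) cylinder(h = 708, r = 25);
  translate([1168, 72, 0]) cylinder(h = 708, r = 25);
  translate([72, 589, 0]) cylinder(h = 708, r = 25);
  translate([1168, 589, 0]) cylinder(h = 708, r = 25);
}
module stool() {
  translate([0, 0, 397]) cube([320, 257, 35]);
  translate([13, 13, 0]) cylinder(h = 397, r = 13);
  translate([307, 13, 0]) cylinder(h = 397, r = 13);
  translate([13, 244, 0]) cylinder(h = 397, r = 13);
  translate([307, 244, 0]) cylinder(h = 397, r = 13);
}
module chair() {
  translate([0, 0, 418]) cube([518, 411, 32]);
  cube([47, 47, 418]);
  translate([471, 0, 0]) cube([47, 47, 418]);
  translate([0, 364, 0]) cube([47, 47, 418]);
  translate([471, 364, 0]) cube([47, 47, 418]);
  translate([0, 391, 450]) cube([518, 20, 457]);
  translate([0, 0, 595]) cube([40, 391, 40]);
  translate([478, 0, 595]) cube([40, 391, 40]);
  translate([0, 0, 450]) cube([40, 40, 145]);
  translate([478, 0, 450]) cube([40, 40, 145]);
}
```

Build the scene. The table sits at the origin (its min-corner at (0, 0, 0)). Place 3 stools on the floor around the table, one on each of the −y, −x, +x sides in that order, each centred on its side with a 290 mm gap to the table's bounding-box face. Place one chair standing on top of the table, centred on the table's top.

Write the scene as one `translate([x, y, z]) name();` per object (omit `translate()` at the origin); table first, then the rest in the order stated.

table();
translate([460, -547, 0]) stool();
translate([-610, 202, 0]) stool();
translate([1530, 202, 0]) stool();
translate([361, 125, 747]) chair();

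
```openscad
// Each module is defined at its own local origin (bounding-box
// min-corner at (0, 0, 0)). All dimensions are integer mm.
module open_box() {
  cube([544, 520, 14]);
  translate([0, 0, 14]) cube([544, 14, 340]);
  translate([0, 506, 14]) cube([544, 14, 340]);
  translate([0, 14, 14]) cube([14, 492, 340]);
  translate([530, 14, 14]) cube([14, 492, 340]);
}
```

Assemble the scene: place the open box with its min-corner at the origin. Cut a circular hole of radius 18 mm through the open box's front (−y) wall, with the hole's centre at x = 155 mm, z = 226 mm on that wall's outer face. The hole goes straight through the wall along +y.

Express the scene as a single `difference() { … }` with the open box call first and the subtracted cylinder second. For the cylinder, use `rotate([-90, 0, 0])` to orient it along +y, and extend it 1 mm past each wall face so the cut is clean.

difference() {
  open_box();
  translate([155, -1, 226]) rotate([-90, 0, 0]) cylinder(h = 16, r = 18);
}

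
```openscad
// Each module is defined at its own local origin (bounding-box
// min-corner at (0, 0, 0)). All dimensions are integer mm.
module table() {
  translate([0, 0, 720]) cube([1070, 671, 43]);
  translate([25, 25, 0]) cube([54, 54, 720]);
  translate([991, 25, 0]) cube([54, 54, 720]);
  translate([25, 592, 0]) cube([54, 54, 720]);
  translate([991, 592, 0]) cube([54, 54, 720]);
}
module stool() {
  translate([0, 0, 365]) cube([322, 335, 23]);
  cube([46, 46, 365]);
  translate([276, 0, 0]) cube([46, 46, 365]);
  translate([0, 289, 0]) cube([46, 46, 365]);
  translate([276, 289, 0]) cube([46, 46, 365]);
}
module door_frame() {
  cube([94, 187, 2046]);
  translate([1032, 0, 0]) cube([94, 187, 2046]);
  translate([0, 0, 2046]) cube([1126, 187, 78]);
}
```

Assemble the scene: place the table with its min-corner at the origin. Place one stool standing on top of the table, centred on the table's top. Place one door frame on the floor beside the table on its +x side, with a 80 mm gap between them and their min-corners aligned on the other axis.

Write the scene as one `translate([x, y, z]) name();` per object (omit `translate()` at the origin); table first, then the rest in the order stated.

table();
translate([374, 168, 763]) stool();
translate([1150, 0, 0]) door_frame();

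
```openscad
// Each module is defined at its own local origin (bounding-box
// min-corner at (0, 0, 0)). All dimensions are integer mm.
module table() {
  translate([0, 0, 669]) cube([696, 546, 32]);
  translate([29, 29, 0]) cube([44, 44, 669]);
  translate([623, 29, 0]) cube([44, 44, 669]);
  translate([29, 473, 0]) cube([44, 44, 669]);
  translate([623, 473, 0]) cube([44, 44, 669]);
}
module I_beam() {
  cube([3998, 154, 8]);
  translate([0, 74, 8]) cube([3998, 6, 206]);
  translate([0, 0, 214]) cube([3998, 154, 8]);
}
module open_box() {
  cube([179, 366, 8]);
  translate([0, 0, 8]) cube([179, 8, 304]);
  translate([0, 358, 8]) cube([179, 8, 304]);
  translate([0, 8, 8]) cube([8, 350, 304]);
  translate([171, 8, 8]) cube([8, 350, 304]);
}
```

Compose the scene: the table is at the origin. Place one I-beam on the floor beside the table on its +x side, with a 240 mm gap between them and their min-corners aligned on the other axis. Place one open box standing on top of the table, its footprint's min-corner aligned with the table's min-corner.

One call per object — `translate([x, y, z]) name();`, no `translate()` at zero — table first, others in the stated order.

table();
translate([936, 0, 0]) I_beam();
translate([0, 0, 701]) open_box();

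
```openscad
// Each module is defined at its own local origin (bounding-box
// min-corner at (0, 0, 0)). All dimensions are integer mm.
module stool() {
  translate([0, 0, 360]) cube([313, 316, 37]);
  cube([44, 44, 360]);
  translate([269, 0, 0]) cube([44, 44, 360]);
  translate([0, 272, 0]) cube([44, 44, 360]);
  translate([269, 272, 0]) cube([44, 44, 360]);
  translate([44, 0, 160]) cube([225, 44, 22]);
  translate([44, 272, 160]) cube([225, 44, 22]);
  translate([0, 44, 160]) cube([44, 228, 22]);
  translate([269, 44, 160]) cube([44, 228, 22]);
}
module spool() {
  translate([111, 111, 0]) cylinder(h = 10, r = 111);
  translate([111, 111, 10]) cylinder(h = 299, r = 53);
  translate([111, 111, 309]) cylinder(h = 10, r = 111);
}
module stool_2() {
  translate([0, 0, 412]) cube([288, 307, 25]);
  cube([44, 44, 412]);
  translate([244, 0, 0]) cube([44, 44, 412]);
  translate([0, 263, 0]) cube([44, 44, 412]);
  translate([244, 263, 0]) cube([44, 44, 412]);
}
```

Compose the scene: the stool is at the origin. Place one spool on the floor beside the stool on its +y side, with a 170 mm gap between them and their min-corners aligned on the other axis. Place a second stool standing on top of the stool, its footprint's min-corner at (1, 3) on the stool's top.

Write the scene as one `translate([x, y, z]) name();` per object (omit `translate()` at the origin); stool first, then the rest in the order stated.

stool();
translate([0, 486, 0]) spool();
translate([1, 3, 397]) stool_2();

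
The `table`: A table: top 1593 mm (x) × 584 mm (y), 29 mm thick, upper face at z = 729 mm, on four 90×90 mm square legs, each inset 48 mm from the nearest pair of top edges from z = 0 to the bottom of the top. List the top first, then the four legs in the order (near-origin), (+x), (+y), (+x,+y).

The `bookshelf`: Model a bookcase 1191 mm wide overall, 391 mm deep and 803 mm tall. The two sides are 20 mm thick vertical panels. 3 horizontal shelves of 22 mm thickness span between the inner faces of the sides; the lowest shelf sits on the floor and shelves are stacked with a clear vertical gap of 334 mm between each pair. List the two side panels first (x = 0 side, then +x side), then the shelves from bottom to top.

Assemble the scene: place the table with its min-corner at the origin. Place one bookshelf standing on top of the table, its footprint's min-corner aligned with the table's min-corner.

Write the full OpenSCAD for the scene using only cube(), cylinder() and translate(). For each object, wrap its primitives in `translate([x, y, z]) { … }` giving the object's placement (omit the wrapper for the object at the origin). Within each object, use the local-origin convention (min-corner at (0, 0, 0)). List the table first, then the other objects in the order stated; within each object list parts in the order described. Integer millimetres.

translate([0, 0, 700]) cube([1593, 584, 29]);
translate([48, 48, 0]) cube([90, 90, 700]);
translate([1455, 48, 0]) cube([90, 90, 700]);
translate([48, 446, 0]) cube([90, 90, 700]);
translate([1455, 446, 0]) cube([90, 90, 700]);
translate([0, 0, 729]) {
  cube([20, 391, 803]);
  translate([1171, 0, 0]) cube([20, 391, 803]);
  translate([20, 0, 0]) cube([1151, 391, 22]);
  translate([20, 0, 356]) cube([1151, 391, 22]);
  translate([20, 0, 712]) cube([1151, 391, 22]);
}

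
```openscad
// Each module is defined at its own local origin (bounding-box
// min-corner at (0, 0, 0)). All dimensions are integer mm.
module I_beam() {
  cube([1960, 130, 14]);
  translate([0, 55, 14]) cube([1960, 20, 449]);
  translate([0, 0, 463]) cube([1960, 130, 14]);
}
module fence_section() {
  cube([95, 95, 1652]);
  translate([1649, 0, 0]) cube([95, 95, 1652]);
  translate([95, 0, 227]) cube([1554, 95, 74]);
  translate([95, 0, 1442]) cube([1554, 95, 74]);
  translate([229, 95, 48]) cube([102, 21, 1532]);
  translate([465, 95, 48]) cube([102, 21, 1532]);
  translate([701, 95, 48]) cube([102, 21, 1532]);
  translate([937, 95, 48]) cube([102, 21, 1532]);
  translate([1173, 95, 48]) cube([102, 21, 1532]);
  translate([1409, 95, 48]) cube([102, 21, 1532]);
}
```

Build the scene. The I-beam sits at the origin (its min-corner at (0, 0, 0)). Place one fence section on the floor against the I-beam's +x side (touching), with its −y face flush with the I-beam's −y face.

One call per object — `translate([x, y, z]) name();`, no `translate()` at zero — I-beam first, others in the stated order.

I_beam();
translate([1960, 0, 0]) fence_section();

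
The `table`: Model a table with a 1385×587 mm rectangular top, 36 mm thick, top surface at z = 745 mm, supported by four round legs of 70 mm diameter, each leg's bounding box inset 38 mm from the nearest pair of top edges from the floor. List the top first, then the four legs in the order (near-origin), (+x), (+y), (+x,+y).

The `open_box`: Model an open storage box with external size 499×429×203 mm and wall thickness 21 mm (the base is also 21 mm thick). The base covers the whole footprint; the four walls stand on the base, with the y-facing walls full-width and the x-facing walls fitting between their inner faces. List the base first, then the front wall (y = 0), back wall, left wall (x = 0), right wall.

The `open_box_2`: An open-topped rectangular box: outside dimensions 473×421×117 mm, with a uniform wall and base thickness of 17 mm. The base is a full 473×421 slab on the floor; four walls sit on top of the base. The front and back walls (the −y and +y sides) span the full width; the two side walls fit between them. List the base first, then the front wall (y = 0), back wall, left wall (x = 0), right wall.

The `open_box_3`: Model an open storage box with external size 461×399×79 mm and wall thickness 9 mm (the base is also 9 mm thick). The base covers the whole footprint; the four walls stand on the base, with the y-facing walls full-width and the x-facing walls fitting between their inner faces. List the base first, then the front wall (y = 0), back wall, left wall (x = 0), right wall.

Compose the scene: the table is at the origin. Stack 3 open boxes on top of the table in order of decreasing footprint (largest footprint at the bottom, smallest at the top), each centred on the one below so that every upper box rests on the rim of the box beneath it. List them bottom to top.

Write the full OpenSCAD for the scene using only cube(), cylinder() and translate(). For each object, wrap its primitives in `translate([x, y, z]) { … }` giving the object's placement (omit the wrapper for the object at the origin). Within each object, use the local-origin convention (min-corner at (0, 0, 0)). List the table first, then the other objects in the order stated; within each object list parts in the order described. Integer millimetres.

translate([0, 0, 709]) cube([1385, 587, 36]);
translate([73, 73, 0]) cylinder(h = 709, r = 35);
translate([1312, 73, 0]) cylinder(h = 709, r = 35);
translate([73, 514, 0]) cylinder(h = 709, r = 35);
translate([1312, 514, 0]) cylinder(h = 709, r = 35);
translate([443, 79, 745]) {
  cube([499, 429, 21]);
  translate([0, 0, 21]) cube([499, 21, 182]);
  translate([0, 408, 21]) cube([499, 21, 182]);
  translate([0, 21, 21]) cube([21, 387, 182]);
  translate([478, 21, 21]) cube([21, 387, 182]);
}
translate([456, 83, 948]) {
  cube([473, 421, 17]);
  translate([0, 0, 17]) cube([473, 17, 100]);
  translate([0, 404, 17]) cube([473, 17, 100]);
  translate([0, 17, 17]) cube([17, 387, 100]);
  translate([456, 17, 17]) cube([17, 387, 100]);
}
translate([462, 94, 1065]) {
  cube([461, 399, 9]);
  translate([0, 0, 9]) cube([461, 9, 70]);
  translate([0, 390, 9]) cube([461, 9, 70]);
  translate([0, 9, 9]) cube([9, 381, 70]);
  translate([452, 9, 9]) cube([9, 381, 70]);
}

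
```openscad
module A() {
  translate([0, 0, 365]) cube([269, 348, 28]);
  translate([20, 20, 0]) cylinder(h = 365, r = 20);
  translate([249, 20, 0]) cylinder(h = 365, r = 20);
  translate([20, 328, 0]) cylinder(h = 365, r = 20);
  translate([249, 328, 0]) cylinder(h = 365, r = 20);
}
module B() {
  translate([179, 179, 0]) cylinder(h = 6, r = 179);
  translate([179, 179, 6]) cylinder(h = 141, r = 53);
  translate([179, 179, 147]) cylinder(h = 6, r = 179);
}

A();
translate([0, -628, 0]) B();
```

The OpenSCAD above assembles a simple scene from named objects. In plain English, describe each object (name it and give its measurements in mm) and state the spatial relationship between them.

A is a simple wooden stool: a rectangular seat 269 mm (x) by 348 mm (y), 28 mm thick, top face at z = 393 mm, on four round legs, each 40 mm in diameter. The legs rest on z = 0, each leg's axis is inset half a diameter from the nearest pair of seat edges (so the leg's bounding box is flush with the corner).

B is a spool: two coaxial disc flanges of radius 179 mm and thickness 6 mm, joined by a core cylinder of radius 53 mm and height 141 mm. The lower flange rests on z = 0 and the three cylinders share a vertical axis.

The spool is on the floor beside the stool on its −y side.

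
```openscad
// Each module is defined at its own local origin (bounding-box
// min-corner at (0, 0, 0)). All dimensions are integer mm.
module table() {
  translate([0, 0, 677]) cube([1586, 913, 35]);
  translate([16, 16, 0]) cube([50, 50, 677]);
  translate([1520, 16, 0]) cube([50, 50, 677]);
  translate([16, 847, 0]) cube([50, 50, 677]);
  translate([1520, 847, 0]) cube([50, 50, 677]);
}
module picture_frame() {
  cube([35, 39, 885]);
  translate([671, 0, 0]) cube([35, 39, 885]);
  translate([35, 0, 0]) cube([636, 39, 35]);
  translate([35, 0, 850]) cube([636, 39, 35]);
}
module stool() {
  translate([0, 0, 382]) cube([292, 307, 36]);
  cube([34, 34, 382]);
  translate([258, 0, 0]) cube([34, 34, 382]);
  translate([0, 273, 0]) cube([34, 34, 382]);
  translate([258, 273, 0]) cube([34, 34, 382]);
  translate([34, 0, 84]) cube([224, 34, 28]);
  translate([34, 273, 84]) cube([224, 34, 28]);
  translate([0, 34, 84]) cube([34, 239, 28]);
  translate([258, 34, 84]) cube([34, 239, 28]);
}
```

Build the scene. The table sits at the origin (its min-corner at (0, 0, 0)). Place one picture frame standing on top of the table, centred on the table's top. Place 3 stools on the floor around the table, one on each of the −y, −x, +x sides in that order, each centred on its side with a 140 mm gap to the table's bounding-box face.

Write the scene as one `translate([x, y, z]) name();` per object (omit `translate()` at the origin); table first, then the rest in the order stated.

table();
translate([440, 437, 712]) picture_frame();
translate([647, -447, 0]) stool();
translate([-432, 303, 0]) stool();
translate([1726, 303, 0]) stool();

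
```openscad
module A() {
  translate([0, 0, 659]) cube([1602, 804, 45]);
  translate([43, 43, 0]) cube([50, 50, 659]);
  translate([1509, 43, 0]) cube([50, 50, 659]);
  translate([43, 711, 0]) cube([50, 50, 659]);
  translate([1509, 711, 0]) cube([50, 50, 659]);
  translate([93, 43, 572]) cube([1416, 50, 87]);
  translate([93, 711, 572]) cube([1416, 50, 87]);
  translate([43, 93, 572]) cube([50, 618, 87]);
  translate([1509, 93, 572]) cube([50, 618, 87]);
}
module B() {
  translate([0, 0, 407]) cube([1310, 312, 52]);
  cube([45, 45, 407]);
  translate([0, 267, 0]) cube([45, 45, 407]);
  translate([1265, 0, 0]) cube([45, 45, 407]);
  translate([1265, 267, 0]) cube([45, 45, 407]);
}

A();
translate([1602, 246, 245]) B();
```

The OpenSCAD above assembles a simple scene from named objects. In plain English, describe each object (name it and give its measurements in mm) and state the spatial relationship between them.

A is a rectangular dining table. The top is 1602×804×45 mm with its upper surface at z = 704 mm. It stands on four 50×50 mm square legs, each inset 43 mm from the nearest pair of top edges, running from the floor to the underside of the top. Four apron rails, 50 mm thick and 87 mm tall, run between adjacent legs with their top edges flush with the underside of the top and their outer faces flush with the legs' outer faces.

B is a bench: a 1310×312 mm seat slab, 52 mm thick, top at z = 459 mm, on four 45×45 mm square legs flush with the seat corners and standing on z = 0.

The bench is beside the table with their tops flush at z = 704.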